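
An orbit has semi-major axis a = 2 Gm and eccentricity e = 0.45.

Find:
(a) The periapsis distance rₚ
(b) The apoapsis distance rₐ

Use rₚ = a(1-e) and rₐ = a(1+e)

Convert to SI: a = 2 Gm = 2e+09 m.
(a) rₚ = a(1 − e) = 2e+09 · (1 − 0.45) = 2e+09 · 0.55 ≈ 1.1e+09 m = 1.1 Gm.
(b) rₐ = a(1 + e) = 2e+09 · (1 + 0.45) = 2e+09 · 1.45 ≈ 2.9e+09 m = 2.9 Gm.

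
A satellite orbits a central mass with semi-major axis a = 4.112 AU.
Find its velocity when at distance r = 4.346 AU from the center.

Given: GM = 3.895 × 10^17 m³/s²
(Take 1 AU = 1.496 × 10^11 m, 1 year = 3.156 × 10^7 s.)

Convert to SI: a = 4.112 AU = 6.15155e+11 m; r = 4.346 AU = 6.50162e+11 m.
Vis-viva: v = √(GM · (2/r − 1/a)).
2/r − 1/a = 2/6.50162e+11 − 1/6.15155e+11 = 1.45055e-12 m⁻¹.
v = √(3.895e+17 · 1.45055e-12) m/s ≈ 751.7 m/s = 0.1586 AU/year.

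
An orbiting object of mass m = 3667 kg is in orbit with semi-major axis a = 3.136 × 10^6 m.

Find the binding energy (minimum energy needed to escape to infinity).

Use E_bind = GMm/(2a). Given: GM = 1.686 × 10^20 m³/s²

Total orbital energy is E = −GMm/(2a); binding energy is E_bind = −E = GMm/(2a).
E_bind = 1.686e+20 · 3667 / (2 · 3.136e+06) J ≈ 9.857e+16 J = 98.57 PJ.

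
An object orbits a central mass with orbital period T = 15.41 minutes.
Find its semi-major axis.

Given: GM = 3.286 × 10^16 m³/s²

Convert to SI: T = 15.41 minutes = 924.6 s.
Invert Kepler's third law: a = (GM · T² / (4π²))^(1/3).
Substituting T = 924.6 s and GM = 3.286e+16 m³/s²:
a = (3.286e+16 · (924.6)² / (4π²))^(1/3) m
a ≈ 8.928e+06 m = 8.928 × 10^6 m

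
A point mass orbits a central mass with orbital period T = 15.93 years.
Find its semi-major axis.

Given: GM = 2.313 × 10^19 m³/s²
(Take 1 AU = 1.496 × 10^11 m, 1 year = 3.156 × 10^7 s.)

Convert to SI: T = 15.93 years = 5.02751e+08 s.
Invert Kepler's third law: a = (GM · T² / (4π²))^(1/3).
Substituting T = 5.02751e+08 s and GM = 2.313e+19 m³/s²:
a = (2.313e+19 · (5.02751e+08)² / (4π²))^(1/3) m
a ≈ 5.291e+11 m = 3.537 AU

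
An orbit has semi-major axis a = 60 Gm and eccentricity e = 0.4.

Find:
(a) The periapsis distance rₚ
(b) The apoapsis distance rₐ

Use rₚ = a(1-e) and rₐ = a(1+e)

Convert to SI: a = 60 Gm = 6e+10 m.
(a) rₚ = a(1 − e) = 6e+10 · (1 − 0.4) = 6e+10 · 0.6 ≈ 3.6e+10 m = 36 Gm.
(b) rₐ = a(1 + e) = 6e+10 · (1 + 0.4) = 6e+10 · 1.4 ≈ 8.4e+10 m = 84 Gm.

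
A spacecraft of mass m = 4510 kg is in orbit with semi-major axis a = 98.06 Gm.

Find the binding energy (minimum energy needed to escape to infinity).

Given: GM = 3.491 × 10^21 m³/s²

Convert to SI: a = 98.06 Gm = 9.806e+10 m.
Total orbital energy is E = −GMm/(2a); binding energy is E_bind = −E = GMm/(2a).
E_bind = 3.491e+21 · 4510 / (2 · 9.806e+10) J ≈ 8.028e+13 J = 80.28 TJ.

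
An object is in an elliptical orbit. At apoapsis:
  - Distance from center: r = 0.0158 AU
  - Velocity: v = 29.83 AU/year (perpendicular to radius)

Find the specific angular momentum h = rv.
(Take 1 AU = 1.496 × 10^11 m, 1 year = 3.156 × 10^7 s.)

Convert to SI: r = 0.0158 AU = 2.36368e+09 m; v = 29.83 AU/year = 141399 m/s.
With v perpendicular to r, h = r · v.
h = 2.36368e+09 · 141399 m²/s ≈ 3.342e+14 m²/s.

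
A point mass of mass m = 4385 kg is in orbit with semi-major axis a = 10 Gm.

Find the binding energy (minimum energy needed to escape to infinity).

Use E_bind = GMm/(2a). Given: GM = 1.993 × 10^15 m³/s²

Convert to SI: a = 10 Gm = 1e+10 m.
Total orbital energy is E = −GMm/(2a); binding energy is E_bind = −E = GMm/(2a).
E_bind = 1.993e+15 · 4385 / (2 · 1e+10) J ≈ 4.37e+08 J = 437 MJ.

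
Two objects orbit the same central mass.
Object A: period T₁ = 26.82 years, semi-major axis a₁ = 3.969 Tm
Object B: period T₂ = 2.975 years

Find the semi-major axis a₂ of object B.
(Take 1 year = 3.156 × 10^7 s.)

Convert to SI: T₁ = 26.82 years = 8.46439e+08 s; a₁ = 3.969 Tm = 3.969e+12 m; T₂ = 2.975 years = 9.3891e+07 s.
Kepler's third law: (T₁/T₂)² = (a₁/a₂)³ ⇒ a₂ = a₁ · (T₂/T₁)^(2/3).
T₂/T₁ = 9.3891e+07 / 8.46439e+08 = 0.110925.
a₂ = 3.969e+12 · (0.110925)^(2/3) m ≈ 9.163e+11 m = 916.3 Gm.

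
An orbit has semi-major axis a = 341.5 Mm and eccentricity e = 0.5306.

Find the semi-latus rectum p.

Convert to SI: a = 341.5 Mm = 3.415e+08 m.
p = a (1 − e²).
p = 3.415e+08 · (1 − (0.5306)²) = 3.415e+08 · 0.718464 ≈ 2.454e+08 m = 245.4 Mm.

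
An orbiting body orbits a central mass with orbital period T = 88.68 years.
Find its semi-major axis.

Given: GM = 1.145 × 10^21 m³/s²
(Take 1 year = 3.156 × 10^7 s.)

Convert to SI: T = 88.68 years = 2.79874e+09 s.
Invert Kepler's third law: a = (GM · T² / (4π²))^(1/3).
Substituting T = 2.79874e+09 s and GM = 1.145e+21 m³/s²:
a = (1.145e+21 · (2.79874e+09)² / (4π²))^(1/3) m
a ≈ 6.102e+12 m = 6.102 × 10^12 m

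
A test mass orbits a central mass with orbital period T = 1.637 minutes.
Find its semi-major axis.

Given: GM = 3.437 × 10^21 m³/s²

Convert to SI: T = 1.637 minutes = 98.22 s.
Invert Kepler's third law: a = (GM · T² / (4π²))^(1/3).
Substituting T = 98.22 s and GM = 3.437e+21 m³/s²:
a = (3.437e+21 · (98.22)² / (4π²))^(1/3) m
a ≈ 9.435e+07 m = 94.35 Mm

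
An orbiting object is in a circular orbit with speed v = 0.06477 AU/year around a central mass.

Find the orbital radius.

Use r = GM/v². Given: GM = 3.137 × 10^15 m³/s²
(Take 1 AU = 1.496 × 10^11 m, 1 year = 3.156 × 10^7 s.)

Convert to SI: v = 0.06477 AU/year = 307.021 m/s.
For a circular orbit, v² = GM / r, so r = GM / v².
r = 3.137e+15 / (307.021)² m ≈ 3.328e+10 m = 0.2225 AU.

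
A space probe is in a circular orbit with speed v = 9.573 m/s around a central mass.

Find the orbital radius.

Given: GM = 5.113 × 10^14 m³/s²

For a circular orbit, v² = GM / r, so r = GM / v².
r = 5.113e+14 / (9.573)² m ≈ 5.579e+12 m = 5.579 Tm.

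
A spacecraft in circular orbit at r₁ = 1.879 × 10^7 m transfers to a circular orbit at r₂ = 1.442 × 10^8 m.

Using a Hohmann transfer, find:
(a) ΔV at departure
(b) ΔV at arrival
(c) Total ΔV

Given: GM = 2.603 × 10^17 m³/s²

Transfer semi-major axis: a_t = (r₁ + r₂)/2 = (1.879e+07 + 1.442e+08)/2 = 8.1495e+07 m.
Circular speeds: v₁ = √(GM/r₁) = 117699 m/s, v₂ = √(GM/r₂) = 42486.8 m/s.
Transfer speeds (vis-viva v² = GM(2/r − 1/a_t)): v₁ᵗ = 156564 m/s, v₂ᵗ = 20401 m/s.
(a) ΔV₁ = |v₁ᵗ − v₁| ≈ 3.886e+04 m/s = 38.86 km/s.
(b) ΔV₂ = |v₂ − v₂ᵗ| ≈ 2.209e+04 m/s = 22.09 km/s.
(c) ΔV_total = ΔV₁ + ΔV₂ ≈ 6.095e+04 m/s = 60.95 km/s.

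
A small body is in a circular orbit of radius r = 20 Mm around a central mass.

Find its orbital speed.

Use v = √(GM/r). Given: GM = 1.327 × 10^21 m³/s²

Convert to SI: r = 20 Mm = 2e+07 m.
For a circular orbit, gravity supplies the centripetal force, so v = √(GM / r).
v = √(1.327e+21 / 2e+07) m/s ≈ 8.146e+06 m/s = 8146 km/s.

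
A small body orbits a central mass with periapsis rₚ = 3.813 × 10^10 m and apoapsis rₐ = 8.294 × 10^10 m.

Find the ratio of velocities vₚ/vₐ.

Conservation of angular momentum gives rₚvₚ = rₐvₐ, so vₚ/vₐ = rₐ/rₚ.
vₚ/vₐ = 8.294e+10 / 3.813e+10 ≈ 2.175.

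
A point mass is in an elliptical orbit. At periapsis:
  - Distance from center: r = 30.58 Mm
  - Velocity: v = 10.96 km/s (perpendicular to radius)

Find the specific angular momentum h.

Convert to SI: r = 30.58 Mm = 3.058e+07 m; v = 10.96 km/s = 10960 m/s.
With v perpendicular to r, h = r · v.
h = 3.058e+07 · 10960 m²/s ≈ 3.352e+11 m²/s.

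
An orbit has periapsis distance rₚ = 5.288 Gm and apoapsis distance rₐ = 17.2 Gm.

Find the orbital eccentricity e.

Convert to SI: rₚ = 5.288 Gm = 5.288e+09 m; rₐ = 17.2 Gm = 1.72e+10 m.
e = (rₐ − rₚ) / (rₐ + rₚ).
e = (1.72e+10 − 5.288e+09) / (1.72e+10 + 5.288e+09) = 1.1912e+10 / 2.2488e+10 ≈ 0.5297.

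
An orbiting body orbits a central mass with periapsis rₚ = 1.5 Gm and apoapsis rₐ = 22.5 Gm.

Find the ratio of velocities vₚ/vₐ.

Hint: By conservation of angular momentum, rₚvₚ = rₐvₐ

Convert to SI: rₚ = 1.5 Gm = 1.5e+09 m; rₐ = 22.5 Gm = 2.25e+10 m.
Conservation of angular momentum gives rₚvₚ = rₐvₐ, so vₚ/vₐ = rₐ/rₚ.
vₚ/vₐ = 2.25e+10 / 1.5e+09 ≈ 15.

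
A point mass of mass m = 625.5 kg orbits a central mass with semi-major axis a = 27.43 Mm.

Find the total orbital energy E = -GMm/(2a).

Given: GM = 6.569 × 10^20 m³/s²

Convert to SI: a = 27.43 Mm = 2.743e+07 m.
E = −GMm / (2a).
E = −6.569e+20 · 625.5 / (2 · 2.743e+07) J ≈ -7.49e+15 J = -7.49 PJ.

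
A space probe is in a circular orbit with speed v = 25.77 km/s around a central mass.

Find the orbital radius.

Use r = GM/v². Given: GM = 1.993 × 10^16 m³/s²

Convert to SI: v = 25.77 km/s = 25770 m/s.
For a circular orbit, v² = GM / r, so r = GM / v².
r = 1.993e+16 / (25770)² m ≈ 3.001e+07 m = 30.01 Mm.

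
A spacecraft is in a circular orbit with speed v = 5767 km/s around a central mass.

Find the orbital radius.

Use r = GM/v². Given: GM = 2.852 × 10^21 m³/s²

Convert to SI: v = 5767 km/s = 5.767e+06 m/s.
For a circular orbit, v² = GM / r, so r = GM / v².
r = 2.852e+21 / (5.767e+06)² m ≈ 8.575e+07 m = 85.75 Mm.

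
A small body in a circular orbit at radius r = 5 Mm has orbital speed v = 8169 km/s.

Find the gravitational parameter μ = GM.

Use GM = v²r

Convert to SI: r = 5 Mm = 5e+06 m; v = 8169 km/s = 8.169e+06 m/s.
For a circular orbit v² = GM/r, so GM = v² · r.
GM = (8.169e+06)² · 5e+06 m³/s² ≈ 3.337e+20 m³/s² = 3.337 × 10^20 m³/s².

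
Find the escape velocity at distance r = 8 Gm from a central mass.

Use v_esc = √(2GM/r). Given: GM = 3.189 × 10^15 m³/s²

Convert to SI: r = 8 Gm = 8e+09 m.
Escape velocity comes from setting total energy to zero: ½v² − GM/r = 0 ⇒ v_esc = √(2GM / r).
v_esc = √(2 · 3.189e+15 / 8e+09) m/s ≈ 892.9 m/s = 892.9 m/s.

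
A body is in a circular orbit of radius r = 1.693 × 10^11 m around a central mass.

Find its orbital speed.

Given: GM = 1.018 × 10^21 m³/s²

For a circular orbit, gravity supplies the centripetal force, so v = √(GM / r).
v = √(1.018e+21 / 1.693e+11) m/s ≈ 7.754e+04 m/s = 77.54 km/s.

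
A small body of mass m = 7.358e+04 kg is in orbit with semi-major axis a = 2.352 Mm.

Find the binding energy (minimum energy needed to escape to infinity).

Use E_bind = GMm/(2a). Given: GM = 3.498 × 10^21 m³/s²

Convert to SI: a = 2.352 Mm = 2.352e+06 m.
Total orbital energy is E = −GMm/(2a); binding energy is E_bind = −E = GMm/(2a).
E_bind = 3.498e+21 · 7.358e+04 / (2 · 2.352e+06) J ≈ 5.472e+19 J = 54.72 EJ.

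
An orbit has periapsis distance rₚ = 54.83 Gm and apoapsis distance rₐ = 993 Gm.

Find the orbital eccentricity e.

Convert to SI: rₚ = 54.83 Gm = 5.483e+10 m; rₐ = 993 Gm = 9.93e+11 m.
e = (rₐ − rₚ) / (rₐ + rₚ).
e = (9.93e+11 − 5.483e+10) / (9.93e+11 + 5.483e+10) = 9.3817e+11 / 1.04783e+12 ≈ 0.8953.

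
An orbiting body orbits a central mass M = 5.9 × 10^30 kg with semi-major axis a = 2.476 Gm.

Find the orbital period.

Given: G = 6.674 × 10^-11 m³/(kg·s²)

Convert to SI: a = 2.476 Gm = 2.476e+09 m.
GM = G · M = 6.674e-11 · 5.9e+30 = 3.93766e+20 m³/s².
Kepler's third law: T = 2π √(a³ / GM).
Substituting a = 2.476e+09 m and GM = 3.93766e+20 m³/s²:
T = 2π √((2.476e+09)³ / 3.93766e+20) s
T ≈ 3.901e+04 s = 10.84 hours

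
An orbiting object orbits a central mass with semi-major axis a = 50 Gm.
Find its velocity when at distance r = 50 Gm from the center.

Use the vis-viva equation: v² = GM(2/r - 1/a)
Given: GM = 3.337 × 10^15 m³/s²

Convert to SI: a = 50 Gm = 5e+10 m; r = 50 Gm = 5e+10 m.
Vis-viva: v = √(GM · (2/r − 1/a)).
2/r − 1/a = 2/5e+10 − 1/5e+10 = 2e-11 m⁻¹.
v = √(3.337e+15 · 2e-11) m/s ≈ 258.3 m/s = 258.3 m/s.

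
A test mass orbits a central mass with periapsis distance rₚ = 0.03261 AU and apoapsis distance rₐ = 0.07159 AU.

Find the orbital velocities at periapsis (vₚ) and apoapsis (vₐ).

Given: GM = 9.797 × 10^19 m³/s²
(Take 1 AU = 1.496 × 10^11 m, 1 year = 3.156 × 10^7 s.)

Convert to SI: rₚ = 0.03261 AU = 4.87846e+09 m; rₐ = 0.07159 AU = 1.07099e+10 m.
Use the vis-viva equation v² = GM(2/r − 1/a) with a = (rₚ + rₐ)/2 = (4.87846e+09 + 1.07099e+10)/2 = 7.79416e+09 m.
vₚ = √(GM · (2/rₚ − 1/a)) = √(9.797e+19 · (2/4.87846e+09 − 1/7.79416e+09)) m/s ≈ 1.661e+05 m/s = 35.04 AU/year.
vₐ = √(GM · (2/rₐ − 1/a)) = √(9.797e+19 · (2/1.07099e+10 − 1/7.79416e+09)) m/s ≈ 7.567e+04 m/s = 15.96 AU/year.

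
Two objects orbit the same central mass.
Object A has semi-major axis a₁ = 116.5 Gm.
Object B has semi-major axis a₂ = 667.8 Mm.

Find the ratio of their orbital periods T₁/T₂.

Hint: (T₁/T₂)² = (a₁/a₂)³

Convert to SI: a₁ = 116.5 Gm = 1.165e+11 m; a₂ = 667.8 Mm = 6.678e+08 m.
From Kepler's third law, (T₁/T₂)² = (a₁/a₂)³, so T₁/T₂ = (a₁/a₂)^(3/2).
a₁/a₂ = 1.165e+11 / 6.678e+08 = 174.453.
T₁/T₂ = (174.453)^(3/2) ≈ 2304.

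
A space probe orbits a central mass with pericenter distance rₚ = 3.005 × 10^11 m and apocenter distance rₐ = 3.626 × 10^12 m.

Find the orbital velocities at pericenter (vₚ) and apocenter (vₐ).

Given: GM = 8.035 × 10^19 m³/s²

Use the vis-viva equation v² = GM(2/r − 1/a) with a = (rₚ + rₐ)/2 = (3.005e+11 + 3.626e+12)/2 = 1.96325e+12 m.
vₚ = √(GM · (2/rₚ − 1/a)) = √(8.035e+19 · (2/3.005e+11 − 1/1.96325e+12)) m/s ≈ 2.222e+04 m/s = 22.22 km/s.
vₐ = √(GM · (2/rₐ − 1/a)) = √(8.035e+19 · (2/3.626e+12 − 1/1.96325e+12)) m/s ≈ 1842 m/s = 1.842 km/s.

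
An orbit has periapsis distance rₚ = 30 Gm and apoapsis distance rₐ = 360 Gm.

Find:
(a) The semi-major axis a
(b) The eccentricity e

Convert to SI: rₚ = 30 Gm = 3e+10 m; rₐ = 360 Gm = 3.6e+11 m.
(a) a = (rₚ + rₐ) / 2 = (3e+10 + 3.6e+11) / 2 ≈ 1.95e+11 m = 195 Gm.
(b) e = (rₐ − rₚ) / (rₐ + rₚ) = (3.6e+11 − 3e+10) / (3.6e+11 + 3e+10) ≈ 0.8462.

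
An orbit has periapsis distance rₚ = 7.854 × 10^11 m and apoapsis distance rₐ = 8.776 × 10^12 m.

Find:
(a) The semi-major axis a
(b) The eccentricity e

(a) a = (rₚ + rₐ) / 2 = (7.854e+11 + 8.776e+12) / 2 ≈ 4.781e+12 m = 4.781 × 10^12 m.
(b) e = (rₐ − rₚ) / (rₐ + rₚ) = (8.776e+12 − 7.854e+11) / (8.776e+12 + 7.854e+11) ≈ 0.8357.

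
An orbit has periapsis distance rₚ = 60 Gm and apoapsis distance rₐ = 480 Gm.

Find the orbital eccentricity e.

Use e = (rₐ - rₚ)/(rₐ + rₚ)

Convert to SI: rₚ = 60 Gm = 6e+10 m; rₐ = 480 Gm = 4.8e+11 m.
e = (rₐ − rₚ) / (rₐ + rₚ).
e = (4.8e+11 − 6e+10) / (4.8e+11 + 6e+10) = 4.2e+11 / 5.4e+11 ≈ 0.7778.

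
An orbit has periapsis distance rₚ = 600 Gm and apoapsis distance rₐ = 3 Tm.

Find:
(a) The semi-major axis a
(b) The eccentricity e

Convert to SI: rₚ = 600 Gm = 6e+11 m; rₐ = 3 Tm = 3e+12 m.
(a) a = (rₚ + rₐ) / 2 = (6e+11 + 3e+12) / 2 ≈ 1.8e+12 m = 1.8 Tm.
(b) e = (rₐ − rₚ) / (rₐ + rₚ) = (3e+12 − 6e+11) / (3e+12 + 6e+11) ≈ 0.6667.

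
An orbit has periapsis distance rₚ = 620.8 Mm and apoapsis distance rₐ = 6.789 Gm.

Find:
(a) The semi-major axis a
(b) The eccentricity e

Convert to SI: rₚ = 620.8 Mm = 6.208e+08 m; rₐ = 6.789 Gm = 6.789e+09 m.
(a) a = (rₚ + rₐ) / 2 = (6.208e+08 + 6.789e+09) / 2 ≈ 3.705e+09 m = 3.705 Gm.
(b) e = (rₐ − rₚ) / (rₐ + rₚ) = (6.789e+09 − 6.208e+08) / (6.789e+09 + 6.208e+08) ≈ 0.8324.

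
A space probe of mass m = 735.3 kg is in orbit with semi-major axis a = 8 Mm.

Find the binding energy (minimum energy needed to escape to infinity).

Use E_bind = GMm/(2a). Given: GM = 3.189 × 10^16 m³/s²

Convert to SI: a = 8 Mm = 8e+06 m.
Total orbital energy is E = −GMm/(2a); binding energy is E_bind = −E = GMm/(2a).
E_bind = 3.189e+16 · 735.3 / (2 · 8e+06) J ≈ 1.466e+12 J = 1.466 TJ.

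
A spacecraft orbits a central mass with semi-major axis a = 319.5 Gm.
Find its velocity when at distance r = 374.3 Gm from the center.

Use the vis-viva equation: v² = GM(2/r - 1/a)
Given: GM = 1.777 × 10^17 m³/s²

Convert to SI: a = 319.5 Gm = 3.195e+11 m; r = 374.3 Gm = 3.743e+11 m.
Vis-viva: v = √(GM · (2/r − 1/a)).
2/r − 1/a = 2/3.743e+11 − 1/3.195e+11 = 2.21342e-12 m⁻¹.
v = √(1.777e+17 · 2.21342e-12) m/s ≈ 627.2 m/s = 627.2 m/s.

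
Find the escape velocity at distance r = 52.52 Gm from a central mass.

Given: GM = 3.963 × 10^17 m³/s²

Convert to SI: r = 52.52 Gm = 5.252e+10 m.
Escape velocity comes from setting total energy to zero: ½v² − GM/r = 0 ⇒ v_esc = √(2GM / r).
v_esc = √(2 · 3.963e+17 / 5.252e+10) m/s ≈ 3885 m/s = 3.885 km/s.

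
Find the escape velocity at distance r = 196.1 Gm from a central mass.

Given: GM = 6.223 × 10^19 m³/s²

Convert to SI: r = 196.1 Gm = 1.961e+11 m.
Escape velocity comes from setting total energy to zero: ½v² − GM/r = 0 ⇒ v_esc = √(2GM / r).
v_esc = √(2 · 6.223e+19 / 1.961e+11) m/s ≈ 2.519e+04 m/s = 25.19 km/s.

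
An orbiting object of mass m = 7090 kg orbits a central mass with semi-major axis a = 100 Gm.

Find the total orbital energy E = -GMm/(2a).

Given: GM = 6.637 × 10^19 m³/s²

Convert to SI: a = 100 Gm = 1e+11 m.
E = −GMm / (2a).
E = −6.637e+19 · 7090 / (2 · 1e+11) J ≈ -2.353e+12 J = -2.353 TJ.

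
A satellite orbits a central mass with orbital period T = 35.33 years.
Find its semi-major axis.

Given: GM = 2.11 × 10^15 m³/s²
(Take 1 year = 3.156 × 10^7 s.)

Convert to SI: T = 35.33 years = 1.11501e+09 s.
Invert Kepler's third law: a = (GM · T² / (4π²))^(1/3).
Substituting T = 1.11501e+09 s and GM = 2.11e+15 m³/s²:
a = (2.11e+15 · (1.11501e+09)² / (4π²))^(1/3) m
a ≈ 4.05e+10 m = 4.05 × 10^10 m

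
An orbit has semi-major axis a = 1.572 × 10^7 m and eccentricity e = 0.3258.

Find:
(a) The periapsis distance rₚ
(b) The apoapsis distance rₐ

(a) rₚ = a(1 − e) = 1.572e+07 · (1 − 0.3258) = 1.572e+07 · 0.6742 ≈ 1.06e+07 m = 1.06 × 10^7 m.
(b) rₐ = a(1 + e) = 1.572e+07 · (1 + 0.3258) = 1.572e+07 · 1.3258 ≈ 2.084e+07 m = 2.084 × 10^7 m.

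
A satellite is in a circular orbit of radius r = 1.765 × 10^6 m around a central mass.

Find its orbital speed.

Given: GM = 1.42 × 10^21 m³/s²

For a circular orbit, gravity supplies the centripetal force, so v = √(GM / r).
v = √(1.42e+21 / 1.765e+06) m/s ≈ 2.836e+07 m/s = 2.836e+04 km/s.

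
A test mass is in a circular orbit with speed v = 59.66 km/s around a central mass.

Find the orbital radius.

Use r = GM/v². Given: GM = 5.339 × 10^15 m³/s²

Convert to SI: v = 59.66 km/s = 59660 m/s.
For a circular orbit, v² = GM / r, so r = GM / v².
r = 5.339e+15 / (59660)² m ≈ 1.5e+06 m = 1.5 Mm.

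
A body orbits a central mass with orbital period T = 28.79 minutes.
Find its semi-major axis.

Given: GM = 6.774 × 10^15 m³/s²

Convert to SI: T = 28.79 minutes = 1727.4 s.
Invert Kepler's third law: a = (GM · T² / (4π²))^(1/3).
Substituting T = 1727.4 s and GM = 6.774e+15 m³/s²:
a = (6.774e+15 · (1727.4)² / (4π²))^(1/3) m
a ≈ 8e+06 m = 8 Mm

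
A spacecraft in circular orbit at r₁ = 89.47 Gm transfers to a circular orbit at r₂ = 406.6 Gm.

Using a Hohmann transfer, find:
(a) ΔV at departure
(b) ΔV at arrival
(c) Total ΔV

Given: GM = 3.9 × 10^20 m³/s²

Convert to SI: r₁ = 89.47 Gm = 8.947e+10 m; r₂ = 406.6 Gm = 4.066e+11 m.
Transfer semi-major axis: a_t = (r₁ + r₂)/2 = (8.947e+10 + 4.066e+11)/2 = 2.48035e+11 m.
Circular speeds: v₁ = √(GM/r₁) = 66022.7 m/s, v₂ = √(GM/r₂) = 30970.5 m/s.
Transfer speeds (vis-viva v² = GM(2/r − 1/a_t)): v₁ᵗ = 84531.9 m/s, v₂ᵗ = 18600.8 m/s.
(a) ΔV₁ = |v₁ᵗ − v₁| ≈ 1.851e+04 m/s = 18.51 km/s.
(b) ΔV₂ = |v₂ − v₂ᵗ| ≈ 1.237e+04 m/s = 12.37 km/s.
(c) ΔV_total = ΔV₁ + ΔV₂ ≈ 3.088e+04 m/s = 30.88 km/s.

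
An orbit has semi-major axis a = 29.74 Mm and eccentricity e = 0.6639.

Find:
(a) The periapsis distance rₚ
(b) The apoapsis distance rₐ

Convert to SI: a = 29.74 Mm = 2.974e+07 m.
(a) rₚ = a(1 − e) = 2.974e+07 · (1 − 0.6639) = 2.974e+07 · 0.3361 ≈ 9.996e+06 m = 9.996 Mm.
(b) rₐ = a(1 + e) = 2.974e+07 · (1 + 0.6639) = 2.974e+07 · 1.6639 ≈ 4.948e+07 m = 49.48 Mm.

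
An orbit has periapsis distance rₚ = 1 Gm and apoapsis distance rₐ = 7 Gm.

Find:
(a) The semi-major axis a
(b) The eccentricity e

Convert to SI: rₚ = 1 Gm = 1e+09 m; rₐ = 7 Gm = 7e+09 m.
(a) a = (rₚ + rₐ) / 2 = (1e+09 + 7e+09) / 2 ≈ 4e+09 m = 4 Gm.
(b) e = (rₐ − rₚ) / (rₐ + rₚ) = (7e+09 − 1e+09) / (7e+09 + 1e+09) ≈ 0.75.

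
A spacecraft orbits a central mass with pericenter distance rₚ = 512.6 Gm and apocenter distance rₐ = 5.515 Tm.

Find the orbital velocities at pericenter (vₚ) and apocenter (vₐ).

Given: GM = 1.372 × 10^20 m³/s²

Convert to SI: rₚ = 512.6 Gm = 5.126e+11 m; rₐ = 5.515 Tm = 5.515e+12 m.
Use the vis-viva equation v² = GM(2/r − 1/a) with a = (rₚ + rₐ)/2 = (5.126e+11 + 5.515e+12)/2 = 3.0138e+12 m.
vₚ = √(GM · (2/rₚ − 1/a)) = √(1.372e+20 · (2/5.126e+11 − 1/3.0138e+12)) m/s ≈ 2.213e+04 m/s = 22.13 km/s.
vₐ = √(GM · (2/rₐ − 1/a)) = √(1.372e+20 · (2/5.515e+12 − 1/3.0138e+12)) m/s ≈ 2057 m/s = 2.057 km/s.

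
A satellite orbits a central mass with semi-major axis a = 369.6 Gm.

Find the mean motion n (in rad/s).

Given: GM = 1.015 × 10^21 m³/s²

Convert to SI: a = 369.6 Gm = 3.696e+11 m.
n = √(GM / a³).
n = √(1.015e+21 / (3.696e+11)³) rad/s ≈ 1.418e-07 rad/s.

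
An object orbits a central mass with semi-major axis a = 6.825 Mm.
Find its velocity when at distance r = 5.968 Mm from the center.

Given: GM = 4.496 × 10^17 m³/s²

Convert to SI: a = 6.825 Mm = 6.825e+06 m; r = 5.968 Mm = 5.968e+06 m.
Vis-viva: v = √(GM · (2/r − 1/a)).
2/r − 1/a = 2/5.968e+06 − 1/6.825e+06 = 1.886e-07 m⁻¹.
v = √(4.496e+17 · 1.886e-07) m/s ≈ 2.912e+05 m/s = 291.2 km/s.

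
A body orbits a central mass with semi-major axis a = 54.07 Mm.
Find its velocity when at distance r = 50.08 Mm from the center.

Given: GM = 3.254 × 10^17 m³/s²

Convert to SI: a = 54.07 Mm = 5.407e+07 m; r = 50.08 Mm = 5.008e+07 m.
Vis-viva: v = √(GM · (2/r − 1/a)).
2/r − 1/a = 2/5.008e+07 − 1/5.407e+07 = 2.14416e-08 m⁻¹.
v = √(3.254e+17 · 2.14416e-08) m/s ≈ 8.353e+04 m/s = 83.53 km/s.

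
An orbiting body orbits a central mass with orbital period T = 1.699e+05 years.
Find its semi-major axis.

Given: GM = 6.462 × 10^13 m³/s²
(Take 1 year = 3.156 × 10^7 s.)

Convert to SI: T = 1.699e+05 years = 5.36204e+12 s.
Invert Kepler's third law: a = (GM · T² / (4π²))^(1/3).
Substituting T = 5.36204e+12 s and GM = 6.462e+13 m³/s²:
a = (6.462e+13 · (5.36204e+12)² / (4π²))^(1/3) m
a ≈ 3.61e+12 m = 3.61 × 10^12 m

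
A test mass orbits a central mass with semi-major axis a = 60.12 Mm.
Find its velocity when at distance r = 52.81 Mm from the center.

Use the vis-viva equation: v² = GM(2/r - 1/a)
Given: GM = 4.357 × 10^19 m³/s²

Convert to SI: a = 60.12 Mm = 6.012e+07 m; r = 52.81 Mm = 5.281e+07 m.
Vis-viva: v = √(GM · (2/r − 1/a)).
2/r − 1/a = 2/5.281e+07 − 1/6.012e+07 = 2.12382e-08 m⁻¹.
v = √(4.357e+19 · 2.12382e-08) m/s ≈ 9.62e+05 m/s = 962 km/s.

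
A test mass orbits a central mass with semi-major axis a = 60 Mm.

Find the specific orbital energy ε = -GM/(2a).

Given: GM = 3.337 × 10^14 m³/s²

Convert to SI: a = 60 Mm = 6e+07 m.
ε = −GM / (2a).
ε = −3.337e+14 / (2 · 6e+07) J/kg ≈ -2.781e+06 J/kg = -2.781 MJ/kg.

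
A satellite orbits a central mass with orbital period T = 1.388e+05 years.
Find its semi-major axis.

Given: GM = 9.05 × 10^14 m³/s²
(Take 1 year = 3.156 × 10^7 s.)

Convert to SI: T = 1.388e+05 years = 4.38053e+12 s.
Invert Kepler's third law: a = (GM · T² / (4π²))^(1/3).
Substituting T = 4.38053e+12 s and GM = 9.05e+14 m³/s²:
a = (9.05e+14 · (4.38053e+12)² / (4π²))^(1/3) m
a ≈ 7.605e+12 m = 7.605 × 10^12 m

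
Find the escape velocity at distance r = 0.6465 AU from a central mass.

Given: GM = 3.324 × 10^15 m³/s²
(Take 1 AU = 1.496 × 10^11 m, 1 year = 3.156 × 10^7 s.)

Convert to SI: r = 0.6465 AU = 9.67164e+10 m.
Escape velocity comes from setting total energy to zero: ½v² − GM/r = 0 ⇒ v_esc = √(2GM / r).
v_esc = √(2 · 3.324e+15 / 9.67164e+10) m/s ≈ 262.2 m/s = 0.05531 AU/year.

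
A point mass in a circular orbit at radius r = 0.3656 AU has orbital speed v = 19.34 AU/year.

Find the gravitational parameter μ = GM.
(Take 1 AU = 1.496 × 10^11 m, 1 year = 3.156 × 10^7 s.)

Convert to SI: r = 0.3656 AU = 5.46938e+10 m; v = 19.34 AU/year = 91675 m/s.
For a circular orbit v² = GM/r, so GM = v² · r.
GM = (91675)² · 5.46938e+10 m³/s² ≈ 4.597e+20 m³/s² = 4.597 × 10^20 m³/s².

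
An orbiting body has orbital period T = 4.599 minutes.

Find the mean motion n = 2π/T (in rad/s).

Convert to SI: T = 4.599 minutes = 275.94 s.
n = 2π / T.
n = 2π / 275.94 s ≈ 0.02277 rad/s.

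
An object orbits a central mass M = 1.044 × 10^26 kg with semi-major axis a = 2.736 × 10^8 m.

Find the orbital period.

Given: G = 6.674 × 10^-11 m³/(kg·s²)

GM = G · M = 6.674e-11 · 1.044e+26 = 6.96766e+15 m³/s².
Kepler's third law: T = 2π √(a³ / GM).
Substituting a = 2.736e+08 m and GM = 6.96766e+15 m³/s²:
T = 2π √((2.736e+08)³ / 6.96766e+15) s
T ≈ 3.407e+05 s = 3.943 days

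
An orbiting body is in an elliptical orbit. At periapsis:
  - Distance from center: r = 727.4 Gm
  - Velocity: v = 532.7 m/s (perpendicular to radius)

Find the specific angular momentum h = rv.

Convert to SI: r = 727.4 Gm = 7.274e+11 m.
With v perpendicular to r, h = r · v.
h = 7.274e+11 · 532.7 m²/s ≈ 3.875e+14 m²/s.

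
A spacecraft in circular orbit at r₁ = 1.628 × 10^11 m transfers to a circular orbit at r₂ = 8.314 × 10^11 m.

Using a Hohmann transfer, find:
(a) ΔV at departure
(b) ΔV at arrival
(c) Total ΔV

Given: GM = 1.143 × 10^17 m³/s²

Transfer semi-major axis: a_t = (r₁ + r₂)/2 = (1.628e+11 + 8.314e+11)/2 = 4.971e+11 m.
Circular speeds: v₁ = √(GM/r₁) = 837.907 m/s, v₂ = √(GM/r₂) = 370.782 m/s.
Transfer speeds (vis-viva v² = GM(2/r − 1/a_t)): v₁ᵗ = 1083.63 m/s, v₂ᵗ = 212.189 m/s.
(a) ΔV₁ = |v₁ᵗ − v₁| ≈ 245.7 m/s = 245.7 m/s.
(b) ΔV₂ = |v₂ − v₂ᵗ| ≈ 158.6 m/s = 158.6 m/s.
(c) ΔV_total = ΔV₁ + ΔV₂ ≈ 404.3 m/s = 404.3 m/s.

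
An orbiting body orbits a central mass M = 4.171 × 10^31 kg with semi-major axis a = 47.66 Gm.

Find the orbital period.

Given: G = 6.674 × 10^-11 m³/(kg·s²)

Convert to SI: a = 47.66 Gm = 4.766e+10 m.
GM = G · M = 6.674e-11 · 4.171e+31 = 2.78373e+21 m³/s².
Kepler's third law: T = 2π √(a³ / GM).
Substituting a = 4.766e+10 m and GM = 2.78373e+21 m³/s²:
T = 2π √((4.766e+10)³ / 2.78373e+21) s
T ≈ 1.239e+06 s = 14.34 days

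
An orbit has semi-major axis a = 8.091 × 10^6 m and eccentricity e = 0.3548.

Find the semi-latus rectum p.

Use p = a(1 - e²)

p = a (1 − e²).
p = 8.091e+06 · (1 − (0.3548)²) = 8.091e+06 · 0.874117 ≈ 7.072e+06 m = 7.072 × 10^6 m.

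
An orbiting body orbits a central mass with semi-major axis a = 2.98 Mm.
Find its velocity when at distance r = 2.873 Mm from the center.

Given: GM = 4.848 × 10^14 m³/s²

Convert to SI: a = 2.98 Mm = 2.98e+06 m; r = 2.873 Mm = 2.873e+06 m.
Vis-viva: v = √(GM · (2/r − 1/a)).
2/r − 1/a = 2/2.873e+06 − 1/2.98e+06 = 3.60566e-07 m⁻¹.
v = √(4.848e+14 · 3.60566e-07) m/s ≈ 1.322e+04 m/s = 13.22 km/s.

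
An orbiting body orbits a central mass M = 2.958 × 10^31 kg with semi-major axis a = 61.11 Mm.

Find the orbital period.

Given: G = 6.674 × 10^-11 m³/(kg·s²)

Convert to SI: a = 61.11 Mm = 6.111e+07 m.
GM = G · M = 6.674e-11 · 2.958e+31 = 1.97417e+21 m³/s².
Kepler's third law: T = 2π √(a³ / GM).
Substituting a = 6.111e+07 m and GM = 1.97417e+21 m³/s²:
T = 2π √((6.111e+07)³ / 1.97417e+21) s
T ≈ 67.55 s = 1.126 minutes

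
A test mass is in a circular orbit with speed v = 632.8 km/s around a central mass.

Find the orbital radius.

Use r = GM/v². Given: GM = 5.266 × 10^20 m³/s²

Convert to SI: v = 632.8 km/s = 632800 m/s.
For a circular orbit, v² = GM / r, so r = GM / v².
r = 5.266e+20 / (632800)² m ≈ 1.315e+09 m = 1.315 Gm.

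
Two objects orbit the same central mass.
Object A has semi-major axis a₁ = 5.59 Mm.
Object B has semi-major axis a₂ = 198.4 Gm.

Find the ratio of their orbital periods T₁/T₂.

Convert to SI: a₁ = 5.59 Mm = 5.59e+06 m; a₂ = 198.4 Gm = 1.984e+11 m.
From Kepler's third law, (T₁/T₂)² = (a₁/a₂)³, so T₁/T₂ = (a₁/a₂)^(3/2).
a₁/a₂ = 5.59e+06 / 1.984e+11 = 2.81754e-05.
T₁/T₂ = (2.81754e-05)^(3/2) ≈ 1.496e-07.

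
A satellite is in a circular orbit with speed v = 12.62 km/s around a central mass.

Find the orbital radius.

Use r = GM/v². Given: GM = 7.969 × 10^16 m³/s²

Convert to SI: v = 12.62 km/s = 12620 m/s.
For a circular orbit, v² = GM / r, so r = GM / v².
r = 7.969e+16 / (12620)² m ≈ 5.004e+08 m = 500.4 Mm.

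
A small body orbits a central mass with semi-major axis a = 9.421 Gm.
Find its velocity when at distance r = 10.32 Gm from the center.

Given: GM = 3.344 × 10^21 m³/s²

Convert to SI: a = 9.421 Gm = 9.421e+09 m; r = 10.32 Gm = 1.032e+10 m.
Vis-viva: v = √(GM · (2/r − 1/a)).
2/r − 1/a = 2/1.032e+10 − 1/9.421e+09 = 8.76526e-11 m⁻¹.
v = √(3.344e+21 · 8.76526e-11) m/s ≈ 5.414e+05 m/s = 541.4 km/s.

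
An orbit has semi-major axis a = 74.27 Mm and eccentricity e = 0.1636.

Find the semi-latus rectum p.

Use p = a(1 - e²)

Convert to SI: a = 74.27 Mm = 7.427e+07 m.
p = a (1 − e²).
p = 7.427e+07 · (1 − (0.1636)²) = 7.427e+07 · 0.973235 ≈ 7.228e+07 m = 72.28 Mm.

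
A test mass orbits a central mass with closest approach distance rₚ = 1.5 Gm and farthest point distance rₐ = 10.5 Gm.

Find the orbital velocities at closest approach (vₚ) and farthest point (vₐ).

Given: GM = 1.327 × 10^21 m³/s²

Convert to SI: rₚ = 1.5 Gm = 1.5e+09 m; rₐ = 10.5 Gm = 1.05e+10 m.
Use the vis-viva equation v² = GM(2/r − 1/a) with a = (rₚ + rₐ)/2 = (1.5e+09 + 1.05e+10)/2 = 6e+09 m.
vₚ = √(GM · (2/rₚ − 1/a)) = √(1.327e+21 · (2/1.5e+09 − 1/6e+09)) m/s ≈ 1.244e+06 m/s = 1244 km/s.
vₐ = √(GM · (2/rₐ − 1/a)) = √(1.327e+21 · (2/1.05e+10 − 1/6e+09)) m/s ≈ 1.778e+05 m/s = 177.8 km/s.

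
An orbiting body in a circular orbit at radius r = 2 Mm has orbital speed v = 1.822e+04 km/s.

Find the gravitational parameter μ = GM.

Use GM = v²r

Convert to SI: r = 2 Mm = 2e+06 m; v = 1.822e+04 km/s = 1.822e+07 m/s.
For a circular orbit v² = GM/r, so GM = v² · r.
GM = (1.822e+07)² · 2e+06 m³/s² ≈ 6.639e+20 m³/s² = 6.639 × 10^20 m³/s².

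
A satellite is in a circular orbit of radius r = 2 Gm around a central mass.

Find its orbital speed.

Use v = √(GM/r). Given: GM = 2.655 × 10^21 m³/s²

Convert to SI: r = 2 Gm = 2e+09 m.
For a circular orbit, gravity supplies the centripetal force, so v = √(GM / r).
v = √(2.655e+21 / 2e+09) m/s ≈ 1.152e+06 m/s = 1152 km/s.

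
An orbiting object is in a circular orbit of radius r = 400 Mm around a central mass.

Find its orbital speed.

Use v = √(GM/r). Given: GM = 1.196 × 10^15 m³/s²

Convert to SI: r = 400 Mm = 4e+08 m.
For a circular orbit, gravity supplies the centripetal force, so v = √(GM / r).
v = √(1.196e+15 / 4e+08) m/s ≈ 1729 m/s = 1.729 km/s.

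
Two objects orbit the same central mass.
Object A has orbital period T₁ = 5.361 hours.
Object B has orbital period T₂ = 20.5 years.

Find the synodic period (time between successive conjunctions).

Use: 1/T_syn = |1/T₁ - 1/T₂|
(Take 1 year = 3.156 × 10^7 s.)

Convert to SI: T₁ = 5.361 hours = 19299.6 s; T₂ = 20.5 years = 6.4698e+08 s.
T_syn = |T₁ · T₂ / (T₁ − T₂)|.
T_syn = |19299.6 · 6.4698e+08 / (19299.6 − 6.4698e+08)| s ≈ 1.93e+04 s = 5.361 hours.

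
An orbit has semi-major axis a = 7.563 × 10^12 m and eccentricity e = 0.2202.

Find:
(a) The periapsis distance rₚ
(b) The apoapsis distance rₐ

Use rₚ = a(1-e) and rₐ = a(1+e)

(a) rₚ = a(1 − e) = 7.563e+12 · (1 − 0.2202) = 7.563e+12 · 0.7798 ≈ 5.898e+12 m = 5.898 × 10^12 m.
(b) rₐ = a(1 + e) = 7.563e+12 · (1 + 0.2202) = 7.563e+12 · 1.2202 ≈ 9.228e+12 m = 9.228 × 10^12 m.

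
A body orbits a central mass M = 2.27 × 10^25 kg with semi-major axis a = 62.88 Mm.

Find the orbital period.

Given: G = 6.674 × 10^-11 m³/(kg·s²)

Convert to SI: a = 62.88 Mm = 6.288e+07 m.
GM = G · M = 6.674e-11 · 2.27e+25 = 1.515e+15 m³/s².
Kepler's third law: T = 2π √(a³ / GM).
Substituting a = 6.288e+07 m and GM = 1.515e+15 m³/s²:
T = 2π √((6.288e+07)³ / 1.515e+15) s
T ≈ 8.049e+04 s = 22.36 hours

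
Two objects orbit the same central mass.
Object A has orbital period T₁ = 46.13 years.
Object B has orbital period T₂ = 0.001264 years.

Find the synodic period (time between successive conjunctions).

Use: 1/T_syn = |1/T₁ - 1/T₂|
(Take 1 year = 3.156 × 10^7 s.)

Convert to SI: T₁ = 46.13 years = 1.45586e+09 s; T₂ = 0.001264 years = 39891.8 s.
T_syn = |T₁ · T₂ / (T₁ − T₂)|.
T_syn = |1.45586e+09 · 39891.8 / (1.45586e+09 − 39891.8)| s ≈ 3.989e+04 s = 0.001264 years.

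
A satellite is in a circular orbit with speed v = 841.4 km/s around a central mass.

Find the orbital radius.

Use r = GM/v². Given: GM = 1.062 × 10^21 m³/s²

Convert to SI: v = 841.4 km/s = 841400 m/s.
For a circular orbit, v² = GM / r, so r = GM / v².
r = 1.062e+21 / (841400)² m ≈ 1.5e+09 m = 1.5 Gm.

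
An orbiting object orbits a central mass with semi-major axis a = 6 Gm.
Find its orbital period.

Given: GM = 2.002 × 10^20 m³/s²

Convert to SI: a = 6 Gm = 6e+09 m.
Kepler's third law: T = 2π √(a³ / GM).
Substituting a = 6e+09 m and GM = 2.002e+20 m³/s²:
T = 2π √((6e+09)³ / 2.002e+20) s
T ≈ 2.064e+05 s = 2.389 days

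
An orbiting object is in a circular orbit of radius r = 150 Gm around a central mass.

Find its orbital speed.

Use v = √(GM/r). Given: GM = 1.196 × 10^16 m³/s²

Convert to SI: r = 150 Gm = 1.5e+11 m.
For a circular orbit, gravity supplies the centripetal force, so v = √(GM / r).
v = √(1.196e+16 / 1.5e+11) m/s ≈ 282.4 m/s = 282.4 m/s.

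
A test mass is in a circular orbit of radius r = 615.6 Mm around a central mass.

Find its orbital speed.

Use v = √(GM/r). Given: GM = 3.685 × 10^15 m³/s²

Convert to SI: r = 615.6 Mm = 6.156e+08 m.
For a circular orbit, gravity supplies the centripetal force, so v = √(GM / r).
v = √(3.685e+15 / 6.156e+08) m/s ≈ 2447 m/s = 2.447 km/s.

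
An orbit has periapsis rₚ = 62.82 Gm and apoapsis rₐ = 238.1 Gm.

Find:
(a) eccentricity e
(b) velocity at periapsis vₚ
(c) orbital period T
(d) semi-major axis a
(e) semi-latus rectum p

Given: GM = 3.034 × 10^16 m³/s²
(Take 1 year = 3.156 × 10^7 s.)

Convert to SI: rₚ = 62.82 Gm = 6.282e+10 m; rₐ = 238.1 Gm = 2.381e+11 m.
(a) e = (rₐ − rₚ)/(rₐ + rₚ) = (2.381e+11 − 6.282e+10)/(2.381e+11 + 6.282e+10) ≈ 0.5825
(b) With a = (rₚ + rₐ)/2 = 1.5046e+11 m, vₚ = √(GM (2/rₚ − 1/a)) = √(3.034e+16 · (2/6.282e+10 − 1/1.5046e+11)) m/s ≈ 874.2 m/s
(c) With a = (rₚ + rₐ)/2 = 1.5046e+11 m, T = 2π √(a³/GM) = 2π √((1.5046e+11)³/3.034e+16) s ≈ 2.105e+09 s
(d) a = (rₚ + rₐ)/2 = (6.282e+10 + 2.381e+11)/2 ≈ 1.505e+11 m
(e) From a = (rₚ + rₐ)/2 = 1.5046e+11 m and e = (rₐ − rₚ)/(rₐ + rₚ) = 0.58248, p = a(1 − e²) = 1.5046e+11 · (1 − (0.58248)²) ≈ 9.941e+10 m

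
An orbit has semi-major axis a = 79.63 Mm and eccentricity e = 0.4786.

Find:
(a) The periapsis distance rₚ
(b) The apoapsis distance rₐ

Convert to SI: a = 79.63 Mm = 7.963e+07 m.
(a) rₚ = a(1 − e) = 7.963e+07 · (1 − 0.4786) = 7.963e+07 · 0.5214 ≈ 4.152e+07 m = 41.52 Mm.
(b) rₐ = a(1 + e) = 7.963e+07 · (1 + 0.4786) = 7.963e+07 · 1.4786 ≈ 1.177e+08 m = 117.7 Mm.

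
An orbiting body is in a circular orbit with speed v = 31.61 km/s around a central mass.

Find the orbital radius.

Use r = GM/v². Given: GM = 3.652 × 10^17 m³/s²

Convert to SI: v = 31.61 km/s = 31610 m/s.
For a circular orbit, v² = GM / r, so r = GM / v².
r = 3.652e+17 / (31610)² m ≈ 3.655e+08 m = 365.5 Mm.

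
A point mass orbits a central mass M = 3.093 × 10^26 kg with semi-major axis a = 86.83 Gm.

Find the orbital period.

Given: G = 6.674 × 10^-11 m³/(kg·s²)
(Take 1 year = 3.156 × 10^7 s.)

Convert to SI: a = 86.83 Gm = 8.683e+10 m.
GM = G · M = 6.674e-11 · 3.093e+26 = 2.06427e+16 m³/s².
Kepler's third law: T = 2π √(a³ / GM).
Substituting a = 8.683e+10 m and GM = 2.06427e+16 m³/s²:
T = 2π √((8.683e+10)³ / 2.06427e+16) s
T ≈ 1.119e+09 s = 35.45 years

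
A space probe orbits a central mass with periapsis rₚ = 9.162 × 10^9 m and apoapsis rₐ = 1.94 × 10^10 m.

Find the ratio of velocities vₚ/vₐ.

Conservation of angular momentum gives rₚvₚ = rₐvₐ, so vₚ/vₐ = rₐ/rₚ.
vₚ/vₐ = 1.94e+10 / 9.162e+09 ≈ 2.117.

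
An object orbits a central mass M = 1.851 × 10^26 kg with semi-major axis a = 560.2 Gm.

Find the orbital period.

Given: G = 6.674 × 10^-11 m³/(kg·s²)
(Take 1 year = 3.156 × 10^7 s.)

Convert to SI: a = 560.2 Gm = 5.602e+11 m.
GM = G · M = 6.674e-11 · 1.851e+26 = 1.23536e+16 m³/s².
Kepler's third law: T = 2π √(a³ / GM).
Substituting a = 5.602e+11 m and GM = 1.23536e+16 m³/s²:
T = 2π √((5.602e+11)³ / 1.23536e+16) s
T ≈ 2.37e+10 s = 751 years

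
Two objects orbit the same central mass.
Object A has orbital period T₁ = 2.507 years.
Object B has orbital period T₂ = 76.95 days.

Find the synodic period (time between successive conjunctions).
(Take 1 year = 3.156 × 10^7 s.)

Convert to SI: T₁ = 2.507 years = 7.91209e+07 s; T₂ = 76.95 days = 6.64848e+06 s.
T_syn = |T₁ · T₂ / (T₁ − T₂)|.
T_syn = |7.91209e+07 · 6.64848e+06 / (7.91209e+07 − 6.64848e+06)| s ≈ 7.258e+06 s = 84.01 days.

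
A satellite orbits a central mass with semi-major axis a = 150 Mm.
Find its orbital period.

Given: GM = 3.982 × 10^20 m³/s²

Convert to SI: a = 150 Mm = 1.5e+08 m.
Kepler's third law: T = 2π √(a³ / GM).
Substituting a = 1.5e+08 m and GM = 3.982e+20 m³/s²:
T = 2π √((1.5e+08)³ / 3.982e+20) s
T ≈ 578.5 s = 9.641 minutes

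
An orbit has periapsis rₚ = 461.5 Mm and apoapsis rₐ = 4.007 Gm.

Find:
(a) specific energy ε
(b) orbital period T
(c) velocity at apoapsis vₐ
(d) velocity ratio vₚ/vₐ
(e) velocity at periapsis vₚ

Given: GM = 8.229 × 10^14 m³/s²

Convert to SI: rₚ = 461.5 Mm = 4.615e+08 m; rₐ = 4.007 Gm = 4.007e+09 m.
(a) With a = (rₚ + rₐ)/2 = 2.23425e+09 m, ε = −GM/(2a) = −8.229e+14/(2 · 2.23425e+09) J/kg ≈ -1.842e+05 J/kg
(b) With a = (rₚ + rₐ)/2 = 2.23425e+09 m, T = 2π √(a³/GM) = 2π √((2.23425e+09)³/8.229e+14) s ≈ 2.313e+07 s
(c) With a = (rₚ + rₐ)/2 = 2.23425e+09 m, vₐ = √(GM (2/rₐ − 1/a)) = √(8.229e+14 · (2/4.007e+09 − 1/2.23425e+09)) m/s ≈ 206 m/s
(d) Conservation of angular momentum (rₚvₚ = rₐvₐ) gives vₚ/vₐ = rₐ/rₚ = 4.007e+09/4.615e+08 ≈ 8.683
(e) With a = (rₚ + rₐ)/2 = 2.23425e+09 m, vₚ = √(GM (2/rₚ − 1/a)) = √(8.229e+14 · (2/4.615e+08 − 1/2.23425e+09)) m/s ≈ 1788 m/s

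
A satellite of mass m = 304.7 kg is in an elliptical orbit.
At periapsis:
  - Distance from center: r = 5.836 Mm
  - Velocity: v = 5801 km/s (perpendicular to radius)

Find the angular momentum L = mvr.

Convert to SI: r = 5.836 Mm = 5.836e+06 m; v = 5801 km/s = 5.801e+06 m/s.
Since v is perpendicular to r, L = m · v · r.
L = 304.7 · 5.801e+06 · 5.836e+06 kg·m²/s ≈ 1.032e+16 kg·m²/s.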